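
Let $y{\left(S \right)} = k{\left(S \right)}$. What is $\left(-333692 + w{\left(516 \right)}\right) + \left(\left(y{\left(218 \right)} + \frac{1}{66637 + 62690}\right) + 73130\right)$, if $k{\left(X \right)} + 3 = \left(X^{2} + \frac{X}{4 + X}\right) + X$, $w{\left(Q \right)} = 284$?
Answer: $- \frac{339005152481}{1595033} \approx -2.1254 \cdot 10^{5}$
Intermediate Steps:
$k{\left(X \right)} = -3 + X + X^{2} + \frac{X}{4 + X}$ ($k{\left(X \right)} = -3 + \left(\left(X^{2} + \frac{X}{4 + X}\right) + X\right) = -3 + \left(X + X^{2} + \frac{X}{4 + X}\right) = -3 + X + X^{2} + \frac{X}{4 + X}$)
$y{\left(S \right)} = \frac{-12 + S^{3} + 2 S + 5 S^{2}}{4 + S}$
$\left(-333692 + w{\left(516 \right)}\right) + \left(\left(y{\left(218 \right)} + \frac{1}{66637 + 62690}\right) + 73130\right) = \left(-333692 + 284\right) + \left(\left(\frac{-12 + 218^{3} + 2 \cdot 218 + 5 \cdot 218^{2}}{4 + 218} + \frac{1}{66637 + 62690}\right) + 73130\right) = -333408 + \left(\left(\frac{-12 + 10360232 + 436 + 5 \cdot 47524}{222} + \frac{1}{129327}\right) + 73130\right) = -333408 + \left(\left(\frac{-12 + 10360232 + 436 + 237620}{222} + \frac{1}{129327}\right) + 73130\right) = -333408 + \left(\left(\frac{1}{222} \cdot 10598276 + \frac{1}{129327}\right) + 73130\right) = -333408 + \left(\left(\frac{5299138}{111} + \frac{1}{129327}\right) + 73130\right) = -333408 + \left(\frac{76146846693}{1595033} + 73130\right) = -333408 + \frac{192791609983}{1595033} = - \frac{339005152481}{1595033}$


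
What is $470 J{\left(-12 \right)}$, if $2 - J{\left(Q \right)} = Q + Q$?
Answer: $12220$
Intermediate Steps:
$J{\left(Q \right)} = 2 - 2 Q$ ($J{\left(Q \right)} = 2 - \left(Q + Q\right) = 2 - 2 Q$)
$470 J{\left(-12 \right)} = 470 \left(2 - -24\right) = 470 \left(2 + 24\right) = 470 \cdot 26 = 12220$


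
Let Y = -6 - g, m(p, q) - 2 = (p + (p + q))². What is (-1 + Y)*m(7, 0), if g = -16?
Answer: 1782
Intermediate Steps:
m(p, q) = 2 + (q + 2*p)² (m(p, q) = 2 + (p + (p + q))² = 2 + (q + 2*p)²)
Y = 10 (Y = -6 - 1*(-16) = -6 + 16 = 10)
(-1 + Y)*m(7, 0) = (-1 + 10)*(2 + (0 + 2*7)²) = 9*(2 + (0 + 14)²) = 9*(2 + 14²) = 9*(2 + 196) = 9*198 = 1782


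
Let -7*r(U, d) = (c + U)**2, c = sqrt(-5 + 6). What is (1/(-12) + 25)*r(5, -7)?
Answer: -897/7 ≈ -128.14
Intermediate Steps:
c = 1 (c = sqrt(1) = 1)
r(U, d) = -(1 + U)**2/7
(1/(-12) + 25)*r(5, -7) = (1/(-12) + 25)*(-(1 + 5)**2/7) = (-1/12 + 25)*(-1/7*6**2) = 299*(-1/7*36)/12 = (299/12)*(-36/7) = -897/7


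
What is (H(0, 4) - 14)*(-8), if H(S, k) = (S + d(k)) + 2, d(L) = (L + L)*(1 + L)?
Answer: -224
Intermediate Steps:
d(L) = 2*L*(1 + L) (d(L) = (2*L)*(1 + L) = 2*L*(1 + L))
H(S, k) = 2 + S + 2*k*(1 + k) (H(S, k) = (S + 2*k*(1 + k)) + 2 = 2 + S + 2*k*(1 + k))
(H(0, 4) - 14)*(-8) = ((2 + 0 + 2*4*(1 + 4)) - 14)*(-8) = ((2 + 0 + 2*4*5) - 14)*(-8) = ((2 + 0 + 40) - 14)*(-8) = (42 - 14)*(-8) = 28*(-8) = -224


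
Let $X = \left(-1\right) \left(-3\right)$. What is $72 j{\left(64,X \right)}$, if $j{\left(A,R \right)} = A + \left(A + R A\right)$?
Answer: $23040$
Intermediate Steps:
$X = 3$
$j{\left(A,R \right)} = 2 A + A R$ ($j{\left(A,R \right)} = A + \left(A + A R\right) = 2 A + A R$)
$72 j{\left(64,X \right)} = 72 \cdot 64 \left(2 + 3\right) = 72 \cdot 64 \cdot 5 = 72 \cdot 320 = 23040$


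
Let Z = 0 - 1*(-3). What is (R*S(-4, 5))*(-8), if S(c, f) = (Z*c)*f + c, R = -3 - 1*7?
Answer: -5120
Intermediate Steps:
R = -10 (R = -3 - 7 = -10)
Z = 3 (Z = 0 + 3 = 3)
S(c, f) = c + 3*c*f (S(c, f) = (3*c)*f + c = 3*c*f + c = c + 3*c*f)
(R*S(-4, 5))*(-8) = -(-40)*(1 + 3*5)*(-8) = -(-40)*(1 + 15)*(-8) = -(-40)*16*(-8) = -10*(-64)*(-8) = 640*(-8) = -5120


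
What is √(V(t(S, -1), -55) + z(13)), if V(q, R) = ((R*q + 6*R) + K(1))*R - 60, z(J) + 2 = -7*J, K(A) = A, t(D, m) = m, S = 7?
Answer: √14917 ≈ 122.14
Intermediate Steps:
z(J) = -2 - 7*J
V(q, R) = -60 + R*(1 + 6*R + R*q) (V(q, R) = ((R*q + 6*R) + 1)*R - 60 = ((6*R + R*q) + 1)*R - 60 = (1 + 6*R + R*q)*R - 60 = R*(1 + 6*R + R*q) - 60 = -60 + R*(1 + 6*R + R*q))
√(V(t(S, -1), -55) + z(13)) = √((-60 - 55 + 6*(-55)² - 1*(-55)²) + (-2 - 7*13)) = √((-60 - 55 + 6*3025 - 1*3025) + (-2 - 91)) = √((-60 - 55 + 18150 - 3025) - 93) = √(15010 - 93) = √14917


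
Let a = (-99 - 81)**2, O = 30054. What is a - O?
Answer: 2346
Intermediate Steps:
a = 32400 (a = (-180)**2 = 32400)
a - O = 32400 - 1*30054 = 32400 - 30054 = 2346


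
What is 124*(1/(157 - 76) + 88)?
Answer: 883996/81 ≈ 10914.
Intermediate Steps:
124*(1/(157 - 76) + 88) = 124*(1/81 + 88) = 124*(7129/81) = 883996/81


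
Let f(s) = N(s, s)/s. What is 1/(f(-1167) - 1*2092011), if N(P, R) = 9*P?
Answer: -1/2092002 ≈ -4.7801e-7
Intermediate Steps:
f(s) = 9 (f(s) = (9*s)/s = 9)
1/(f(-1167) - 1*2092011) = 1/(9 - 1*2092011) = 1/(9 - 2092011) = 1/(-2092002) = -1/2092002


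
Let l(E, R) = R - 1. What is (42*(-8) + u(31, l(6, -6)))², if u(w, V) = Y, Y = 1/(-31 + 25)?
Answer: 4068289/36 ≈ 1.1301e+5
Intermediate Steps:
l(E, R) = -1 + R
Y = -⅙ (Y = 1/(-6) = -⅙ ≈ -0.16667)
u(w, V) = -⅙
(42*(-8) + u(31, l(6, -6)))² = (42*(-8) - ⅙)² = (-336 - ⅙)² = (-2017/6)² = 4068289/36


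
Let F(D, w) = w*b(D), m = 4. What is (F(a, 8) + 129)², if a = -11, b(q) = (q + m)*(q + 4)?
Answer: 271441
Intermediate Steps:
b(q) = (4 + q)² (b(q) = (q + 4)*(q + 4) = (4 + q)*(4 + q) = (4 + q)²)
F(D, w) = w*(16 + D² + 8*D)
(F(a, 8) + 129)² = (8*(16 + (-11)² + 8*(-11)) + 129)² = (8*(16 + 121 - 88) + 129)² = (8*49 + 129)² = (392 + 129)² = 521² = 271441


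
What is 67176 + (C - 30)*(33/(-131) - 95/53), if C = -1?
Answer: 466842982/6943 ≈ 67239.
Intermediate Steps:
67176 + (C - 30)*(33/(-131) - 95/53) = 67176 + (-1 - 30)*(33/(-131) - 95/53) = 67176 - 31*(33*(-1/131) - 95*1/53) = 67176 - 31*(-33/131 - 95/53) = 67176 - 31*(-14194/6943) = 67176 + 440014/6943 = 466842982/6943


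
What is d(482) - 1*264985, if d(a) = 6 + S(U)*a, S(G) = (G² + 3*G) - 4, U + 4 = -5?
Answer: -240879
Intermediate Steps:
U = -9 (U = -4 - 5 = -9)
S(G) = -4 + G² + 3*G
d(a) = 6 + 50*a (d(a) = 6 + (-4 + (-9)² + 3*(-9))*a = 6 + (-4 + 81 - 27)*a = 6 + 50*a)
d(482) - 1*264985 = (6 + 50*482) - 1*264985 = (6 + 24100) - 264985 = 24106 - 264985 = -240879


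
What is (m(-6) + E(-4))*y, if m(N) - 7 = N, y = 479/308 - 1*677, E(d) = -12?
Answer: 208037/28 ≈ 7429.9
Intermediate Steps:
y = -208037/308 (y = 479*(1/308) - 677 = 479/308 - 677 = -208037/308 ≈ -675.44)
m(N) = 7 + N
(m(-6) + E(-4))*y = ((7 - 6) - 12)*(-208037/308) = (1 - 12)*(-208037/308) = -11*(-208037/308) = 208037/28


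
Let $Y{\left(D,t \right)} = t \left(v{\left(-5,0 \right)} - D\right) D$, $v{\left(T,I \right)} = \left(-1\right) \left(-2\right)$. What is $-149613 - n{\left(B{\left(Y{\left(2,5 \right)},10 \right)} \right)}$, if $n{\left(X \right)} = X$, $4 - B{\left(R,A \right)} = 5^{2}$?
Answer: $-149592$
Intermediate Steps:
$v{\left(T,I \right)} = 2$
$Y{\left(D,t \right)} = D t \left(2 - D\right)$ ($Y{\left(D,t \right)} = t \left(2 - D\right) D = D t \left(2 - D\right)$)
$B{\left(R,A \right)} = -21$ ($B{\left(R,A \right)} = 4 - 5^{2} = 4 - 25 = -21$)
$-149613 - n{\left(B{\left(Y{\left(2,5 \right)},10 \right)} \right)} = -149613 - -21 = -149613 + 21 = -149592$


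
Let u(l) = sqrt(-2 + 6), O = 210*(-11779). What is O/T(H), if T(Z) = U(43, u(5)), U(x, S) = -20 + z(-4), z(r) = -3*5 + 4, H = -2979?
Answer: 2473590/31 ≈ 79793.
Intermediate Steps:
O = -2473590
z(r) = -11 (z(r) = -15 + 4 = -11)
u(l) = 2 (u(l) = sqrt(4) = 2)
U(x, S) = -31 (U(x, S) = -20 - 11 = -31)
T(Z) = -31
O/T(H) = -2473590/(-31) = -2473590*(-1/31) = 2473590/31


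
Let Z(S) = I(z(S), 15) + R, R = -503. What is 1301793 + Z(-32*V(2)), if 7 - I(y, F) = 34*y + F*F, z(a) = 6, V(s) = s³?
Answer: 1300868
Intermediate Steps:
I(y, F) = 7 - F² - 34*y (I(y, F) = 7 - (34*y + F*F) = 7 - (34*y + F²) = 7 - (F² + 34*y) = 7 + (-F² - 34*y) = 7 - F² - 34*y)
Z(S) = -925 (Z(S) = (7 - 1*15² - 34*6) - 503 = (7 - 1*225 - 204) - 503 = (7 - 225 - 204) - 503 = -422 - 503 = -925)
1301793 + Z(-32*V(2)) = 1301793 - 925 = 1300868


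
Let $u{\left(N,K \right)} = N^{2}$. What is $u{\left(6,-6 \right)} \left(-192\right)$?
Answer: $-6912$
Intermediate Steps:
$u{\left(6,-6 \right)} \left(-192\right) = 6^{2} \left(-192\right) = 36 \left(-192\right) = -6912$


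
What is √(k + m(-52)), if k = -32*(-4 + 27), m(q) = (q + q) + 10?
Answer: I*√830 ≈ 28.81*I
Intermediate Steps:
m(q) = 10 + 2*q (m(q) = 2*q + 10 = 10 + 2*q)
k = -736 (k = -32*23 = -736)
√(k + m(-52)) = √(-736 + (10 + 2*(-52))) = √(-736 + (10 - 104)) = √(-736 - 94) = √(-830) = I*√830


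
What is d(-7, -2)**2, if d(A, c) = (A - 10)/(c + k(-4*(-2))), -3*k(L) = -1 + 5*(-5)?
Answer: 2601/400 ≈ 6.5025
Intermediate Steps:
k(L) = 26/3 (k(L) = -(-1 + 5*(-5))/3 = -(-1 - 25)/3 = -1/3*(-26) = 26/3)
d(A, c) = (-10 + A)/(26/3 + c) (d(A, c) = (A - 10)/(c + 26/3) = (-10 + A)/(26/3 + c))
d(-7, -2)**2 = (3*(-10 - 7)/(26 + 3*(-2)))**2 = (3*(-17)/(26 - 6))**2 = (3*(-17)/20)**2 = (3*(1/20)*(-17))**2 = (-51/20)**2 = 2601/400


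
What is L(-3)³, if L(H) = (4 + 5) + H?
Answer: 216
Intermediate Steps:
L(H) = 9 + H
L(-3)³ = (9 - 3)³ = 6³ = 216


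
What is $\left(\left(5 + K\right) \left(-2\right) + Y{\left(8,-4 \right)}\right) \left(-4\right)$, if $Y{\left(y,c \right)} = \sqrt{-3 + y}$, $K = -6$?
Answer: $-8 - 4 \sqrt{5} \approx -16.944$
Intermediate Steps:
$\left(\left(5 + K\right) \left(-2\right) + Y{\left(8,-4 \right)}\right) \left(-4\right) = \left(\left(5 - 6\right) \left(-2\right) + \sqrt{-3 + 8}\right) \left(-4\right) = \left(\left(-1\right) \left(-2\right) + \sqrt{5}\right) \left(-4\right) = \left(2 + \sqrt{5}\right) \left(-4\right) = -8 - 4 \sqrt{5}$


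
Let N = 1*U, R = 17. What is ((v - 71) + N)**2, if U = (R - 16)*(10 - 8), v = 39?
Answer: 900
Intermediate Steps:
U = 2 (U = (17 - 16)*(10 - 8) = 1*2 = 2)
N = 2 (N = 1*2 = 2)
((v - 71) + N)**2 = ((39 - 71) + 2)**2 = (-32 + 2)**2 = (-30)**2 = 900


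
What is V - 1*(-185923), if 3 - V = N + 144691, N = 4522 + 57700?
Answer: -20987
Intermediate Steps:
N = 62222
V = -206910 (V = 3 - (62222 + 144691) = 3 - 1*206913 = 3 - 206913 = -206910)
V - 1*(-185923) = -206910 - 1*(-185923) = -206910 + 185923 = -20987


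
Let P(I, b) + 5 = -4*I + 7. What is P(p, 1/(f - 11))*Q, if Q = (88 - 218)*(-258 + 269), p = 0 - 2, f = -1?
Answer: -14300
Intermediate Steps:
p = -2
Q = -1430 (Q = -130*11 = -1430)
P(I, b) = 2 - 4*I (P(I, b) = -5 + (-4*I + 7) = -5 + (7 - 4*I) = 2 - 4*I)
P(p, 1/(f - 11))*Q = (2 - 4*(-2))*(-1430) = (2 + 8)*(-1430) = 10*(-1430) = -14300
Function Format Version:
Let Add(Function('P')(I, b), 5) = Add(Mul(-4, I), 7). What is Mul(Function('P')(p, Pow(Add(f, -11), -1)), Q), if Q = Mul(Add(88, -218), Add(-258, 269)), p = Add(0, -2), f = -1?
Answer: -14300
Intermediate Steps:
p = -2
Q = -1430 (Q = Mul(-130, 11) = -1430)
Function('P')(I, b) = Add(2, Mul(-4, I)) (Function('P')(I, b) = Add(-5, Add(Mul(-4, I), 7)) = Add(-5, Add(7, Mul(-4, I))) = Add(2, Mul(-4, I)))
Mul(Function('P')(p, Pow(Add(f, -11), -1)), Q) = Mul(Add(2, Mul(-4, -2)), -1430) = Mul(Add(2, 8), -1430) = Mul(10, -1430) = -14300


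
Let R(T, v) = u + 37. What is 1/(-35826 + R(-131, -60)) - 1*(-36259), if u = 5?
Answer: 1297492055/35784 ≈ 36259.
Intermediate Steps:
R(T, v) = 42 (R(T, v) = 5 + 37 = 42)
1/(-35826 + R(-131, -60)) - 1*(-36259) = 1/(-35826 + 42) - 1*(-36259) = 1/(-35784) + 36259 = -1/35784 + 36259 = 1297492055/35784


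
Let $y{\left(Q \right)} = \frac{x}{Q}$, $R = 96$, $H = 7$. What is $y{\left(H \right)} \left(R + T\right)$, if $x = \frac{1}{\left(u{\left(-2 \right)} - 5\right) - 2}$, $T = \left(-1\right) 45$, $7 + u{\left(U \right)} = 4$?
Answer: $- \frac{51}{70} \approx -0.72857$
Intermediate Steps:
$u{\left(U \right)} = -3$ ($u{\left(U \right)} = -7 + 4 = -3$)
$T = -45$
$x = - \frac{1}{10}$ ($x = \frac{1}{\left(-3 - 5\right) - 2} = \frac{1}{-8 - 2} = \frac{1}{-10} = - \frac{1}{10} \approx -0.1$)
$y{\left(Q \right)} = - \frac{1}{10 Q}$
$y{\left(H \right)} \left(R + T\right) = - \frac{1}{10 \cdot 7} \left(96 - 45\right) = \left(- \frac{1}{10}\right) \frac{1}{7} \cdot 51 = \left(- \frac{1}{70}\right) 51 = - \frac{51}{70}$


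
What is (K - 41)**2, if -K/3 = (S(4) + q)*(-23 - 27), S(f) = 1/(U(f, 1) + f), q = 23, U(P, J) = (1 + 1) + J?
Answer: 576624169/49 ≈ 1.1768e+7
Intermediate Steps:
U(P, J) = 2 + J
S(f) = 1/(3 + f) (S(f) = 1/((2 + 1) + f) = 1/(3 + f))
K = 24300/7 (K = -3*(1/(3 + 4) + 23)*(-23 - 27) = -3*(1/7 + 23)*(-50) = -486*(-50)/7 = -3*(-8100/7) = 24300/7 ≈ 3471.4)
(K - 41)**2 = (24300/7 - 41)**2 = (24013/7)**2 = 576624169/49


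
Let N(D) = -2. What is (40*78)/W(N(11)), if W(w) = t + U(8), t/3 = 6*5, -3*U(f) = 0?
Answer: 104/3 ≈ 34.667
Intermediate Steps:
U(f) = 0 (U(f) = -1/3*0 = 0)
t = 90 (t = 3*(6*5) = 3*30 = 90)
W(w) = 90 (W(w) = 90 + 0 = 90)
(40*78)/W(N(11)) = (40*78)/90 = 3120*(1/90) = 104/3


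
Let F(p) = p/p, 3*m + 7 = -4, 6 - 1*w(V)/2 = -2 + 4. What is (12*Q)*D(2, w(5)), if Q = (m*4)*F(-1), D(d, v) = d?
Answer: -352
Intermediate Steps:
w(V) = 8 (w(V) = 12 - 2*(-2 + 4) = 12 - 2*2 = 12 - 4 = 8)
m = -11/3 (m = -7/3 + (⅓)*(-4) = -7/3 - 4/3 = -11/3 ≈ -3.6667)
F(p) = 1
Q = -44/3 (Q = -11/3*4*1 = -44/3*1 = -44/3 ≈ -14.667)
(12*Q)*D(2, w(5)) = (12*(-44/3))*2 = -176*2 = -352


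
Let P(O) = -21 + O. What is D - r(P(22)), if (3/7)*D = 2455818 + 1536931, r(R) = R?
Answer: 27949240/3 ≈ 9.3164e+6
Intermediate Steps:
D = 27949243/3 (D = 7*(2455818 + 1536931)/3 = (7/3)*3992749 = 27949243/3 ≈ 9.3164e+6)
D - r(P(22)) = 27949243/3 - (-21 + 22) = 27949243/3 - 1*1 = 27949243/3 - 1 = 27949240/3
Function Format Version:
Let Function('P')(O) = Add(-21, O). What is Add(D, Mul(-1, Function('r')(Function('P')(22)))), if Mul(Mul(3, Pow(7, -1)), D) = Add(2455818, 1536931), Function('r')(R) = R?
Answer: Rational(27949240, 3) ≈ 9.3164e+6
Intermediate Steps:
D = Rational(27949243, 3) (D = Mul(Rational(7, 3), Add(2455818, 1536931)) = Mul(Rational(7, 3), 3992749) = Rational(27949243, 3) ≈ 9.3164e+6)
Add(D, Mul(-1, Function('r')(Function('P')(22)))) = Add(Rational(27949243, 3), Mul(-1, Add(-21, 22))) = Add(Rational(27949243, 3), Mul(-1, 1)) = Add(Rational(27949243, 3), -1) = Rational(27949240, 3)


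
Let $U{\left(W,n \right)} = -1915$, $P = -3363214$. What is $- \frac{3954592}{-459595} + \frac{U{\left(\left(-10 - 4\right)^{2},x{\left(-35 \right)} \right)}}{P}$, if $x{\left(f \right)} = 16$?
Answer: $\frac{13301019303113}{1545716338330} \approx 8.6051$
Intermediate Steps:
$- \frac{3954592}{-459595} + \frac{U{\left(\left(-10 - 4\right)^{2},x{\left(-35 \right)} \right)}}{P} = - \frac{3954592}{-459595} - \frac{1915}{-3363214} = \left(-3954592\right) \left(- \frac{1}{459595}\right) - - \frac{1915}{3363214} = \frac{3954592}{459595} + \frac{1915}{3363214} = \frac{13301019303113}{1545716338330}$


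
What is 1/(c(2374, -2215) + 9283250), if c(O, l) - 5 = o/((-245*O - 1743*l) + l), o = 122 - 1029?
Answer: 3276900/30420298308593 ≈ 1.0772e-7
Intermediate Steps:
o = -907
c(O, l) = 5 - 907/(-1742*l - 245*O) (c(O, l) = 5 - 907/((-245*O - 1743*l) + l) = 5 - 907/((-1743*l - 245*O) + l) = 5 - 907/(-1742*l - 245*O))
1/(c(2374, -2215) + 9283250) = 1/((907 + 1225*2374 + 8710*(-2215))/(245*2374 + 1742*(-2215)) + 9283250) = 1/((907 + 2908150 - 19292650)/(581630 - 3858530) + 9283250) = 1/(-16383593/(-3276900) + 9283250) = 1/(-1/3276900*(-16383593) + 9283250) = 1/(16383593/3276900 + 9283250) = 1/(30420298308593/3276900) = 3276900/30420298308593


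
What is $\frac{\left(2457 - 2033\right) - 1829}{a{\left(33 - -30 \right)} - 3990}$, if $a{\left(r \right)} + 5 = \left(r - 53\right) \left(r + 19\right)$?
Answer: $\frac{281}{635} \approx 0.44252$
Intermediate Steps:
$a{\left(r \right)} = -5 + \left(-53 + r\right) \left(19 + r\right)$ ($a{\left(r \right)} = -5 + \left(r - 53\right) \left(r + 19\right) = -5 + \left(-53 + r\right) \left(19 + r\right)$)
$\frac{\left(2457 - 2033\right) - 1829}{a{\left(33 - -30 \right)} - 3990} = \frac{\left(2457 - 2033\right) - 1829}{\left(-1012 + \left(33 - -30\right)^{2} - 34 \left(33 - -30\right)\right) - 3990} = \frac{424 - 1829}{\left(-1012 + \left(33 + 30\right)^{2} - 34 \left(33 + 30\right)\right) - 3990} = - \frac{1405}{\left(-1012 + 63^{2} - 2142\right) - 3990} = - \frac{1405}{\left(-1012 + 3969 - 2142\right) - 3990} = - \frac{1405}{815 - 3990} = - \frac{1405}{-3175} = \left(-1405\right) \left(- \frac{1}{3175}\right) = \frac{281}{635}$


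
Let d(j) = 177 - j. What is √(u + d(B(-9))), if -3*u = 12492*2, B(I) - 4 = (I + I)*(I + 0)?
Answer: I*√8317 ≈ 91.198*I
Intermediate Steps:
B(I) = 4 + 2*I² (B(I) = 4 + (I + I)*(I + 0) = 4 + (2*I)*I = 4 + 2*I²)
u = -8328 (u = -4164*2 = -⅓*24984 = -8328)
√(u + d(B(-9))) = √(-8328 + (177 - (4 + 2*(-9)²))) = √(-8328 + (177 - (4 + 2*81))) = √(-8328 + (177 - (4 + 162))) = √(-8328 + (177 - 1*166)) = √(-8328 + (177 - 166)) = √(-8328 + 11) = √(-8317) = I*√8317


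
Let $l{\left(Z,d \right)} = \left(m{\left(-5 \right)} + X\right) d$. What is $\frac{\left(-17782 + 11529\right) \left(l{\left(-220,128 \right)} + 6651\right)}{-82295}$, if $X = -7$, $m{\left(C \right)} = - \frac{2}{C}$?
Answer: $\frac{181530843}{411475} \approx 441.17$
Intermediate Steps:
$l{\left(Z,d \right)} = - \frac{33 d}{5}$ ($l{\left(Z,d \right)} = \left(- \frac{2}{-5} - 7\right) d = \left(\left(-2\right) \left(- \frac{1}{5}\right) - 7\right) d = \left(\frac{2}{5} - 7\right) d = - \frac{33 d}{5}$)
$\frac{\left(-17782 + 11529\right) \left(l{\left(-220,128 \right)} + 6651\right)}{-82295} = \frac{\left(-17782 + 11529\right) \left(\left(- \frac{33}{5}\right) 128 + 6651\right)}{-82295} = - 6253 \left(- \frac{4224}{5} + 6651\right) \left(- \frac{1}{82295}\right) = \left(-6253\right) \frac{29031}{5} \left(- \frac{1}{82295}\right) = \left(- \frac{181530843}{5}\right) \left(- \frac{1}{82295}\right) = \frac{181530843}{411475}$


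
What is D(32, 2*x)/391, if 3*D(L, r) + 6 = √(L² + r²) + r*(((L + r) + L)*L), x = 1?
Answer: 1406/391 + 2*√257/1173 ≈ 3.6232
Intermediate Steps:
D(L, r) = -2 + √(L² + r²)/3 + L*r*(r + 2*L)/3 (D(L, r) = -2 + (√(L² + r²) + r*(((L + r) + L)*L))/3 = -2 + (√(L² + r²) + r*((r + 2*L)*L))/3 = -2 + (√(L² + r²) + r*(L*(r + 2*L)))/3 = -2 + (√(L² + r²) + L*r*(r + 2*L))/3 = -2 + (√(L² + r²)/3 + L*r*(r + 2*L)/3) = -2 + √(L² + r²)/3 + L*r*(r + 2*L)/3)
D(32, 2*x)/391 = (-2 + √(32² + (2*1)²)/3 + (⅓)*32*(2*1)² + (⅔)*(2*1)*32²)/391 = (-2 + √(1024 + 2²)/3 + (⅓)*32*2² + (⅔)*2*1024)*(1/391) = (-2 + √(1024 + 4)/3 + (⅓)*32*4 + 4096/3)*(1/391) = (-2 + √1028/3 + 128/3 + 4096/3)*(1/391) = (-2 + (2*√257)/3 + 128/3 + 4096/3)*(1/391) = (-2 + 2*√257/3 + 128/3 + 4096/3)*(1/391) = (1406 + 2*√257/3)*(1/391) = 1406/391 + 2*√257/1173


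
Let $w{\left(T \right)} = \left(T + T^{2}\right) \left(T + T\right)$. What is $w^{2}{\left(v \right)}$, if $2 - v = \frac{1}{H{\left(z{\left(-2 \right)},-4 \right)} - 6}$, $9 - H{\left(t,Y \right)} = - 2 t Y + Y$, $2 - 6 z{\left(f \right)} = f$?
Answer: $\frac{1382976}{15625} \approx 88.51$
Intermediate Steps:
$z{\left(f \right)} = \frac{1}{3} - \frac{f}{6}$
$H{\left(t,Y \right)} = 9 - Y + 2 Y t$ ($H{\left(t,Y \right)} = 9 - \left(- 2 t Y + Y\right) = 9 - \left(- 2 Y t + Y\right) = 9 - \left(Y - 2 Y t\right) = 9 + \left(- Y + 2 Y t\right) = 9 - Y + 2 Y t$)
$v = \frac{7}{5}$ ($v = 2 - \frac{1}{\left(9 - -4 + 2 \left(-4\right) \left(\frac{1}{3} - - \frac{1}{3}\right)\right) - 6} = 2 - \frac{1}{\left(9 + 4 + 2 \left(-4\right) \left(\frac{1}{3} + \frac{1}{3}\right)\right) - 6} = 2 - \frac{1}{\left(9 + 4 + 2 \left(-4\right) \frac{2}{3}\right) - 6} = 2 - \frac{1}{\left(9 + 4 - \frac{16}{3}\right) - 6} = 2 - \frac{1}{\frac{23}{3} - 6} = 2 - \frac{1}{\frac{5}{3}} = 2 - \frac{3}{5} = \frac{7}{5} \approx 1.4$)
$w{\left(T \right)} = 2 T \left(T + T^{2}\right)$ ($w{\left(T \right)} = \left(T + T^{2}\right) 2 T = 2 T \left(T + T^{2}\right)$)
$w^{2}{\left(v \right)} = \left(2 \left(\frac{7}{5}\right)^{2} \left(1 + \frac{7}{5}\right)\right)^{2} = \left(2 \cdot \frac{49}{25} \cdot \frac{12}{5}\right)^{2} = \left(\frac{1176}{125}\right)^{2} = \frac{1382976}{15625}$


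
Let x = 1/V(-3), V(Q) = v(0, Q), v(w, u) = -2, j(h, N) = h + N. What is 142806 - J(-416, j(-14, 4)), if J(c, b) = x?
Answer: 285613/2 ≈ 1.4281e+5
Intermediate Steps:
j(h, N) = N + h
V(Q) = -2
x = -1/2 (x = 1/(-2) = -1/2 ≈ -0.50000)
J(c, b) = -1/2
142806 - J(-416, j(-14, 4)) = 142806 - 1*(-1/2) = 142806 + 1/2 = 285613/2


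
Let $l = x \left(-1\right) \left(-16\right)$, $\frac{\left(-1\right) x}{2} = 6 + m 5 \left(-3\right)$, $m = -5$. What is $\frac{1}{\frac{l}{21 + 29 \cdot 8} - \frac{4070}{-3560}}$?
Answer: $- \frac{90068}{819781} \approx -0.10987$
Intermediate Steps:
$x = -162$ ($x = - 2 \left(6 - 5 \cdot 5 \left(-3\right)\right) = - 2 \left(6 - -75\right) = - 2 \left(6 + 75\right) = \left(-2\right) 81 = -162$)
$l = -2592$ ($l = \left(-162\right) \left(-1\right) \left(-16\right) = 162 \left(-16\right) = -2592$)
$\frac{1}{\frac{l}{21 + 29 \cdot 8} - \frac{4070}{-3560}} = \frac{1}{- \frac{2592}{21 + 29 \cdot 8} - \frac{4070}{-3560}} = \frac{1}{- \frac{2592}{21 + 232} - - \frac{407}{356}} = \frac{1}{- \frac{2592}{253} + \frac{407}{356}} = \frac{1}{- \frac{819781}{90068}} = - \frac{90068}{819781}$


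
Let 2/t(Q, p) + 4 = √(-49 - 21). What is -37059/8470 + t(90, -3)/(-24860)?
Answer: -16369957/3741430 + I*√70/1068980 ≈ -4.3753 + 7.8267e-6*I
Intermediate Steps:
t(Q, p) = 2/(-4 + I*√70) (t(Q, p) = 2/(-4 + √(-49 - 21)) = 2/(-4 + √(-70)) = 2/(-4 + I*√70))
-37059/8470 + t(90, -3)/(-24860) = -37059/8470 + (-4/43 - I*√70/43)/(-24860) = -37059*1/8470 + (-4/43 - I*√70/43)*(-1/24860) = -3369/770 + (1/267245 + I*√70/1068980) = -16369957/3741430 + I*√70/1068980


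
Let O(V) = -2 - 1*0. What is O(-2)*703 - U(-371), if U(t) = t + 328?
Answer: -1363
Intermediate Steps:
O(V) = -2 (O(V) = -2 + 0 = -2)
U(t) = 328 + t
O(-2)*703 - U(-371) = -2*703 - (328 - 371) = -1406 - 1*(-43) = -1406 + 43 = -1363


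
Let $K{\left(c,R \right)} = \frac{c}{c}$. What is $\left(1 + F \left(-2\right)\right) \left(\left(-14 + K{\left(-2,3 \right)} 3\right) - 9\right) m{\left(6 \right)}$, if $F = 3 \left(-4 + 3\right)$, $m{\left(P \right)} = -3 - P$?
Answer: $1260$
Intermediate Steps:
$K{\left(c,R \right)} = 1$
$F = -3$ ($F = 3 \left(-1\right) = -3$)
$\left(1 + F \left(-2\right)\right) \left(\left(-14 + K{\left(-2,3 \right)} 3\right) - 9\right) m{\left(6 \right)} = \left(1 - -6\right) \left(\left(-14 + 1 \cdot 3\right) - 9\right) \left(-3 - 6\right) = \left(1 + 6\right) \left(\left(-14 + 3\right) - 9\right) \left(-3 - 6\right) = 7 \left(-11 - 9\right) \left(-9\right) = 7 \left(-20\right) \left(-9\right) = \left(-140\right) \left(-9\right) = 1260$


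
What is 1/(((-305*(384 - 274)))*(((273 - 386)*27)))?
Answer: 1/102361050 ≈ 9.7693e-9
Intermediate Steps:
1/(((-305*(384 - 274)))*(((273 - 386)*27))) = 1/(((-305*110))*((-113*27))) = 1/(-33550*(-3051)) = -1/33550*(-1/3051) = 1/102361050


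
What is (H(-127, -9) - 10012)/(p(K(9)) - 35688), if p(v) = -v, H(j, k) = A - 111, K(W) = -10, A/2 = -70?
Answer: 10263/35678 ≈ 0.28766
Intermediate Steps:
A = -140 (A = 2*(-70) = -140)
H(j, k) = -251 (H(j, k) = -140 - 111 = -251)
(H(-127, -9) - 10012)/(p(K(9)) - 35688) = (-251 - 10012)/(-1*(-10) - 35688) = -10263/(10 - 35688) = -10263/(-35678) = -10263*(-1/35678) = 10263/35678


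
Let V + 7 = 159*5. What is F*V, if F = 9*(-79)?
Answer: -560268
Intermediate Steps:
F = -711
V = 788 (V = -7 + 159*5 = -7 + 795 = 788)
F*V = -711*788 = -560268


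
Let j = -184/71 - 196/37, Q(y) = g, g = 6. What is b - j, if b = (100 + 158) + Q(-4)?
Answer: 714252/2627 ≈ 271.89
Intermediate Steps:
Q(y) = 6
b = 264 (b = (100 + 158) + 6 = 258 + 6 = 264)
j = -20724/2627 (j = -184*1/71 - 196*1/37 = -184/71 - 196/37 = -20724/2627 ≈ -7.8888)
b - j = 264 - 1*(-20724/2627) = 264 + 20724/2627 = 714252/2627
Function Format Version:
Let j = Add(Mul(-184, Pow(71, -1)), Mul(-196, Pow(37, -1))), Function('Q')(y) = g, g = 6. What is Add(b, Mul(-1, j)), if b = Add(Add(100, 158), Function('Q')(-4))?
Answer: Rational(714252, 2627) ≈ 271.89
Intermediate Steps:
Function('Q')(y) = 6
b = 264 (b = Add(Add(100, 158), 6) = Add(258, 6) = 264)
j = Rational(-20724, 2627) (j = Add(Mul(-184, Rational(1, 71)), Mul(-196, Rational(1, 37))) = Add(Rational(-184, 71), Rational(-196, 37)) = Rational(-20724, 2627) ≈ -7.8888)
Add(b, Mul(-1, j)) = Add(264, Mul(-1, Rational(-20724, 2627))) = Add(264, Rational(20724, 2627)) = Rational(714252, 2627)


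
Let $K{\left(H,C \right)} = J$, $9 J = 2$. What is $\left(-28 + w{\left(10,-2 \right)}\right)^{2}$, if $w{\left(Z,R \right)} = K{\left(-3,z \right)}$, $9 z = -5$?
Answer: $\frac{62500}{81} \approx 771.6$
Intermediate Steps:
$z = - \frac{5}{9}$ ($z = \frac{1}{9} \left(-5\right) = - \frac{5}{9} \approx -0.55556$)
$J = \frac{2}{9}$ ($J = \frac{1}{9} \cdot 2 = \frac{2}{9} \approx 0.22222$)
$K{\left(H,C \right)} = \frac{2}{9}$
$w{\left(Z,R \right)} = \frac{2}{9}$
$\left(-28 + w{\left(10,-2 \right)}\right)^{2} = \left(-28 + \frac{2}{9}\right)^{2} = \left(- \frac{250}{9}\right)^{2} = \frac{62500}{81}$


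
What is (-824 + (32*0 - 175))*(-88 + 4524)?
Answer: -4431564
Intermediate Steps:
(-824 + (32*0 - 175))*(-88 + 4524) = (-824 + (0 - 175))*4436 = (-824 - 175)*4436 = -999*4436 = -4431564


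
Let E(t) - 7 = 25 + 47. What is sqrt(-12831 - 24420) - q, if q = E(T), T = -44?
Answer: -79 + 3*I*sqrt(4139) ≈ -79.0 + 193.01*I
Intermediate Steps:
E(t) = 79 (E(t) = 7 + (25 + 47) = 7 + 72 = 79)
q = 79
sqrt(-12831 - 24420) - q = sqrt(-12831 - 24420) - 1*79 = sqrt(-37251) - 79 = 3*I*sqrt(4139) - 79 = -79 + 3*I*sqrt(4139)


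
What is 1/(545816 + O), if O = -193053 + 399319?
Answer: 1/752082 ≈ 1.3296e-6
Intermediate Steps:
O = 206266
1/(545816 + O) = 1/(545816 + 206266) = 1/752082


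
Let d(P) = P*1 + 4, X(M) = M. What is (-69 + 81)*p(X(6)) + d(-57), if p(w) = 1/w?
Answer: -51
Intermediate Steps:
d(P) = 4 + P (d(P) = P + 4 = 4 + P)
(-69 + 81)*p(X(6)) + d(-57) = (-69 + 81)/6 + (4 - 57) = 12*(⅙) - 53 = 2 - 53 = -51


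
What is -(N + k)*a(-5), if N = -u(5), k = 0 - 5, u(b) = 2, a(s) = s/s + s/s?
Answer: 14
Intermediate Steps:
a(s) = 2 (a(s) = 1 + 1 = 2)
k = -5
N = -2 (N = -1*2 = -2)
-(N + k)*a(-5) = -(-2 - 5)*2 = -(-7)*2 = -1*(-14) = 14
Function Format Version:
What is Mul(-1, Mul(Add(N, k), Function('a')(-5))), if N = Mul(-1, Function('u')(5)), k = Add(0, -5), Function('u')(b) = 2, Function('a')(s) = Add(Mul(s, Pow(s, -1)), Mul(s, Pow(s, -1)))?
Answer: 14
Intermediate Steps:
Function('a')(s) = 2 (Function('a')(s) = Add(1, 1) = 2)
k = -5
N = -2 (N = Mul(-1, 2) = -2)
Mul(-1, Mul(Add(N, k), Function('a')(-5))) = Mul(-1, Mul(Add(-2, -5), 2)) = Mul(-1, Mul(-7, 2)) = Mul(-1, -14) = 14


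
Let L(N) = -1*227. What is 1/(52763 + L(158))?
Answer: 1/52536 ≈ 1.9035e-5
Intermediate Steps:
L(N) = -227
1/(52763 + L(158)) = 1/(52763 - 227) = 1/52536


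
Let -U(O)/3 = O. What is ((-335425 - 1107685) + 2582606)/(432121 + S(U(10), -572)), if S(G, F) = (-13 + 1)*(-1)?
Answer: 1139496/432133 ≈ 2.6369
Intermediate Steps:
U(O) = -3*O
S(G, F) = 12 (S(G, F) = -12*(-1) = 12)
((-335425 - 1107685) + 2582606)/(432121 + S(U(10), -572)) = ((-335425 - 1107685) + 2582606)/(432121 + 12) = (-1443110 + 2582606)/432133 = 1139496*(1/432133) = 1139496/432133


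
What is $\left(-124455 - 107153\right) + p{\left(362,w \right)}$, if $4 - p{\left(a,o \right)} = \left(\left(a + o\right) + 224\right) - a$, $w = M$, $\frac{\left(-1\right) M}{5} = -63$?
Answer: $-232143$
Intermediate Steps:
$M = 315$ ($M = \left(-5\right) \left(-63\right) = 315$)
$w = 315$
$p{\left(a,o \right)} = -220 - o$ ($p{\left(a,o \right)} = 4 - \left(\left(\left(a + o\right) + 224\right) - a\right) = 4 - \left(\left(224 + a + o\right) - a\right) = 4 - \left(224 + o\right) = -220 - o$)
$\left(-124455 - 107153\right) + p{\left(362,w \right)} = \left(-124455 - 107153\right) - 535 = -231608 - 535 = -232143$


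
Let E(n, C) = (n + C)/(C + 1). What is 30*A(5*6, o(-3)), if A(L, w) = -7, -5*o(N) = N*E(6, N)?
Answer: -210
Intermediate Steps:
E(n, C) = (C + n)/(1 + C)
o(N) = -N*(6 + N)/(5*(1 + N)) (o(N) = -N*(N + 6)/(1 + N)/5 = -N*(6 + N)/(1 + N)/5 = -N*(6 + N)/(5*(1 + N)))
30*A(5*6, o(-3)) = 30*(-7) = -210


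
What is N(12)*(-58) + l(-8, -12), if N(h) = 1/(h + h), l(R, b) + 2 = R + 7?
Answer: -65/12 ≈ -5.4167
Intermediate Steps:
l(R, b) = 5 + R (l(R, b) = -2 + (R + 7) = -2 + (7 + R) = 5 + R)
N(h) = 1/(2*h)
N(12)*(-58) + l(-8, -12) = ((½)/12)*(-58) + (5 - 8) = ((½)*(1/12))*(-58) - 3 = (1/24)*(-58) - 3 = -29/12 - 3 = -65/12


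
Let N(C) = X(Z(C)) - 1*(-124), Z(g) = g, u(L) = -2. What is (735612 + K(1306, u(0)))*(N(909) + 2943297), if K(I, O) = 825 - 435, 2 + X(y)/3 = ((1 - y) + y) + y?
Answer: 2168368612290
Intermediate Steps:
X(y) = -3 + 3*y (X(y) = -6 + 3*(((1 - y) + y) + y) = -6 + 3*(1 + y) = -6 + (3 + 3*y) = -3 + 3*y)
N(C) = 121 + 3*C (N(C) = (-3 + 3*C) - 1*(-124) = (-3 + 3*C) + 124 = 121 + 3*C)
K(I, O) = 390
(735612 + K(1306, u(0)))*(N(909) + 2943297) = (735612 + 390)*((121 + 3*909) + 2943297) = 736002*((121 + 2727) + 2943297) = 736002*(2848 + 2943297) = 736002*2946145 = 2168368612290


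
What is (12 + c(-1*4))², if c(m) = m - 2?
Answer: 36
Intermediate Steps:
c(m) = -2 + m
(12 + c(-1*4))² = (12 + (-2 - 1*4))² = (12 + (-2 - 4))² = (12 - 6)² = 6² = 36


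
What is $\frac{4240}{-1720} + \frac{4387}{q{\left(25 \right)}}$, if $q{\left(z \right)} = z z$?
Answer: $\frac{122391}{26875} \approx 4.5541$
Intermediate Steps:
$q{\left(z \right)} = z^{2}$
$\frac{4240}{-1720} + \frac{4387}{q{\left(25 \right)}} = \frac{4240}{-1720} + \frac{4387}{25^{2}} = 4240 \left(- \frac{1}{1720}\right) + \frac{4387}{625} = - \frac{106}{43} + 4387 \cdot \frac{1}{625} = - \frac{106}{43} + \frac{4387}{625} = \frac{122391}{26875}$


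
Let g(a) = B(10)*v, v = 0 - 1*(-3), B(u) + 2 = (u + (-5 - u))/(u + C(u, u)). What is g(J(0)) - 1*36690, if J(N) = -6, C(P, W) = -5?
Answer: -36699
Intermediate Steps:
B(u) = -2 - 5/(-5 + u) (B(u) = -2 + (u + (-5 - u))/(u - 5) = -2 - 5/(-5 + u))
v = 3 (v = 0 + 3 = 3)
g(a) = -9 (g(a) = ((5 - 2*10)/(-5 + 10))*3 = ((5 - 20)/5)*3 = ((⅕)*(-15))*3 = -3*3 = -9)
g(J(0)) - 1*36690 = -9 - 1*36690 = -9 - 36690 = -36699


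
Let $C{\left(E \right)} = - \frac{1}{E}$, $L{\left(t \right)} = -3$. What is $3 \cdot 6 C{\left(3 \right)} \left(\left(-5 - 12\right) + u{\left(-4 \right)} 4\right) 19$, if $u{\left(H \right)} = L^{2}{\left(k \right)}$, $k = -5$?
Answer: $-2166$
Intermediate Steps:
$u{\left(H \right)} = 9$ ($u{\left(H \right)} = \left(-3\right)^{2} = 9$)
$3 \cdot 6 C{\left(3 \right)} \left(\left(-5 - 12\right) + u{\left(-4 \right)} 4\right) 19 = 3 \cdot 6 \left(- \frac{1}{3}\right) \left(\left(-5 - 12\right) + 9 \cdot 4\right) 19 = 18 \left(\left(-1\right) \frac{1}{3}\right) \left(-17 + 36\right) 19 = 18 \left(- \frac{1}{3}\right) 19 \cdot 19 = \left(-6\right) 19 \cdot 19 = \left(-114\right) 19 = -2166$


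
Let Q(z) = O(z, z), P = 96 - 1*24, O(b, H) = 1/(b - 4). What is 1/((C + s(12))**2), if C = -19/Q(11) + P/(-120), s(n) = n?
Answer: 25/369664 ≈ 6.7629e-5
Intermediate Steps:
O(b, H) = 1/(-4 + b)
P = 72 (P = 96 - 24 = 72)
Q(z) = 1/(-4 + z)
C = -668/5 (C = -19/(1/(-4 + 11)) + 72/(-120) = -19/(1/7) + 72*(-1/120) = -19/1/7 - 3/5 = -19*7 - 3/5 = -133 - 3/5 = -668/5 ≈ -133.60)
1/((C + s(12))**2) = 1/((-668/5 + 12)**2) = 1/((-608/5)**2) = 1/(369664/25) = 25/369664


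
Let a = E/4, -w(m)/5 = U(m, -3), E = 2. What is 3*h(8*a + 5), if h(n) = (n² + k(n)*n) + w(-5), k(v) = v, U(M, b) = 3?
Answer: 441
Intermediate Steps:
w(m) = -15 (w(m) = -5*3 = -15)
a = ½ (a = 2/4 = 2*(¼) = ½ ≈ 0.50000)
h(n) = -15 + 2*n² (h(n) = (n² + n*n) - 15 = (n² + n²) - 15 = 2*n² - 15 = -15 + 2*n²)
3*h(8*a + 5) = 3*(-15 + 2*(8*(½) + 5)²) = 3*(-15 + 2*(4 + 5)²) = 3*(-15 + 2*9²) = 3*(-15 + 2*81) = 3*(-15 + 162) = 3*147 = 441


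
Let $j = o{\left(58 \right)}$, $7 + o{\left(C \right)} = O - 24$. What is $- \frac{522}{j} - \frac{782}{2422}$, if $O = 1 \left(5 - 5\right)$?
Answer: $\frac{620021}{37541} \approx 16.516$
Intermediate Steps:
$O = 0$ ($O = 1 \cdot 0 = 0$)
$o{\left(C \right)} = -31$ ($o{\left(C \right)} = -7 + \left(0 - 24\right) = -7 - 24 = -31$)
$j = -31$
$- \frac{522}{j} - \frac{782}{2422} = - \frac{522}{-31} - \frac{782}{2422} = \left(-522\right) \left(- \frac{1}{31}\right) - \frac{391}{1211} = \frac{522}{31} - \frac{391}{1211} = \frac{620021}{37541}$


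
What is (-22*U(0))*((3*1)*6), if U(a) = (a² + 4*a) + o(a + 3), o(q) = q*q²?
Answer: -10692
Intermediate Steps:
o(q) = q³
U(a) = a² + (3 + a)³ + 4*a (U(a) = (a² + 4*a) + (a + 3)³ = (a² + 4*a) + (3 + a)³ = a² + (3 + a)³ + 4*a)
(-22*U(0))*((3*1)*6) = (-22*(0² + (3 + 0)³ + 4*0))*((3*1)*6) = (-22*(0 + 3³ + 0))*(3*6) = -22*(0 + 27 + 0)*18 = -22*27*18 = -594*18 = -10692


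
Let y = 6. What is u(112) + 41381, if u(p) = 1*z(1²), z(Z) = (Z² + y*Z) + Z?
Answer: 41389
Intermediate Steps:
z(Z) = Z² + 7*Z (z(Z) = (Z² + 6*Z) + Z = Z² + 7*Z)
u(p) = 8 (u(p) = 1*(1²*(7 + 1²)) = 1*(1*(7 + 1)) = 1*(1*8) = 1*8 = 8)
u(112) + 41381 = 8 + 41381 = 41389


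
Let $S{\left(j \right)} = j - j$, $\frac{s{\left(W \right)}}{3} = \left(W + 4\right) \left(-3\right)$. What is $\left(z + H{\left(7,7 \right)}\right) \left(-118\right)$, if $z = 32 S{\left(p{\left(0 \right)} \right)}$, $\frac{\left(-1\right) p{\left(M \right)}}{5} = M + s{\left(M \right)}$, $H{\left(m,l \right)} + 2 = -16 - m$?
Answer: $2950$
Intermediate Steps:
$H{\left(m,l \right)} = -18 - m$ ($H{\left(m,l \right)} = -2 - \left(16 + m\right) = -18 - m$)
$s{\left(W \right)} = -36 - 9 W$ ($s{\left(W \right)} = 3 \left(W + 4\right) \left(-3\right) = 3 \left(4 + W\right) \left(-3\right) = 3 \left(-12 - 3 W\right) = -36 - 9 W$)
$p{\left(M \right)} = 180 + 40 M$ ($p{\left(M \right)} = - 5 \left(M - \left(36 + 9 M\right)\right) = - 5 \left(-36 - 8 M\right) = 180 + 40 M$)
$S{\left(j \right)} = 0$
$z = 0$ ($z = 32 \cdot 0 = 0$)
$\left(z + H{\left(7,7 \right)}\right) \left(-118\right) = \left(0 - 25\right) \left(-118\right) = \left(-25\right) \left(-118\right) = 2950$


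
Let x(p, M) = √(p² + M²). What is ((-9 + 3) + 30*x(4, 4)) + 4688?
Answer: 4682 + 120*√2 ≈ 4851.7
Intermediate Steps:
x(p, M) = √(M² + p²)
((-9 + 3) + 30*x(4, 4)) + 4688 = ((-9 + 3) + 30*√(4² + 4²)) + 4688 = (-6 + 30*√(16 + 16)) + 4688 = (-6 + 30*√32) + 4688 = (-6 + 30*(4*√2)) + 4688 = (-6 + 120*√2) + 4688 = 4682 + 120*√2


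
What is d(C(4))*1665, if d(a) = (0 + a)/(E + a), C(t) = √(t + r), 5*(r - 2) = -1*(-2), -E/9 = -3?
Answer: -53280/3613 + 179820*√10/3613 ≈ 142.64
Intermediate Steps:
E = 27 (E = -9*(-3) = 27)
r = 12/5 (r = 2 + (-1*(-2))/5 = 2 + (⅕)*2 = 2 + ⅖ = 12/5 ≈ 2.4000)
C(t) = √(12/5 + t) (C(t) = √(t + 12/5) = √(12/5 + t))
d(a) = a/(27 + a) (d(a) = (0 + a)/(27 + a) = a/(27 + a))
d(C(4))*1665 = ((√(60 + 25*4)/5)/(27 + √(60 + 25*4)/5))*1665 = ((√(60 + 100)/5)/(27 + √(60 + 100)/5))*1665 = ((√160/5)/(27 + √160/5))*1665 = (((4*√10)/5)/(27 + (4*√10)/5))*1665 = ((4*√10/5)/(27 + 4*√10/5))*1665 = (4*√10/(5*(27 + 4*√10/5)))*1665 = 1332*√10/(27 + 4*√10/5)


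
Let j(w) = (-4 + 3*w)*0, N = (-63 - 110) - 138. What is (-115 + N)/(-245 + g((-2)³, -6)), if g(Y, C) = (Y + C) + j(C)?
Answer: 426/259 ≈ 1.6448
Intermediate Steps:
N = -311 (N = -173 - 138 = -311)
j(w) = 0
g(Y, C) = C + Y (g(Y, C) = (Y + C) + 0 = (C + Y) + 0 = C + Y)
(-115 + N)/(-245 + g((-2)³, -6)) = (-115 - 311)/(-245 + (-6 + (-2)³)) = -426/(-245 + (-6 - 8)) = -426/(-245 - 14) = -426/(-259) = -426*(-1/259) = 426/259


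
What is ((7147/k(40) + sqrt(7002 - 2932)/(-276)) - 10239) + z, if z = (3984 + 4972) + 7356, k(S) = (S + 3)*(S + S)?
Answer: 20898267/3440 - sqrt(4070)/276 ≈ 6074.8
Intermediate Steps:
k(S) = 2*S*(3 + S) (k(S) = (3 + S)*(2*S) = 2*S*(3 + S))
z = 16312 (z = 8956 + 7356 = 16312)
((7147/k(40) + sqrt(7002 - 2932)/(-276)) - 10239) + z = ((7147/((2*40*(3 + 40))) + sqrt(7002 - 2932)/(-276)) - 10239) + 16312 = ((7147/((2*40*43)) + sqrt(4070)*(-1/276)) - 10239) + 16312 = ((7147/3440 - sqrt(4070)/276) - 10239) + 16312 = (-35215013/3440 - sqrt(4070)/276) + 16312 = 20898267/3440 - sqrt(4070)/276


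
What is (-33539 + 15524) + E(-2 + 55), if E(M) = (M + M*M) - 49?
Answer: -15202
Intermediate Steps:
E(M) = -49 + M + M**2 (E(M) = (M + M**2) - 49 = -49 + M + M**2)
(-33539 + 15524) + E(-2 + 55) = (-33539 + 15524) + (-49 + (-2 + 55) + (-2 + 55)**2) = -18015 + (-49 + 53 + 53**2) = -18015 + (-49 + 53 + 2809) = -18015 + 2813 = -15202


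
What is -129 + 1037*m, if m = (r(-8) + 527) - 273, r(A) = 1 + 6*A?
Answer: 214530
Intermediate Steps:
m = 207 (m = ((1 + 6*(-8)) + 527) - 273 = ((1 - 48) + 527) - 273 = (-47 + 527) - 273 = 480 - 273 = 207)
-129 + 1037*m = -129 + 1037*207 = -129 + 214659 = 214530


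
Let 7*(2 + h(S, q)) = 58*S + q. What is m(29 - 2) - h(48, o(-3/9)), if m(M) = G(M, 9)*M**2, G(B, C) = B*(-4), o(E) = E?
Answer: -237383/3 ≈ -79128.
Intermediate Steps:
h(S, q) = -2 + q/7 + 58*S/7 (h(S, q) = -2 + (58*S + q)/7 = -2 + (q + 58*S)/7 = -2 + (q/7 + 58*S/7) = -2 + q/7 + 58*S/7)
G(B, C) = -4*B
m(M) = -4*M**3 (m(M) = (-4*M)*M**2 = -4*M**3)
m(29 - 2) - h(48, o(-3/9)) = -4*(29 - 2)**3 - (-2 + (-3/9)/7 + (58/7)*48) = -4*27**3 - (-2 + (-3*1/9)/7 + 2784/7) = -4*19683 - (-2 + (1/7)*(-1/3) + 2784/7) = -78732 - (-2 - 1/21 + 2784/7) = -78732 - 1*1187/3 = -78732 - 1187/3 = -237383/3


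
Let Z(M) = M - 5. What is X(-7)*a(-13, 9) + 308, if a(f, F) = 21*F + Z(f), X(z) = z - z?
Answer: 308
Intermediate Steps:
Z(M) = -5 + M
X(z) = 0
a(f, F) = -5 + f + 21*F (a(f, F) = 21*F + (-5 + f) = -5 + f + 21*F)
X(-7)*a(-13, 9) + 308 = 0*(-5 - 13 + 21*9) + 308 = 0*(-5 - 13 + 189) + 308 = 0*171 + 308 = 0 + 308 = 308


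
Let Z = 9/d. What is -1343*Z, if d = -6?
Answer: 4029/2 ≈ 2014.5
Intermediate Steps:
Z = -3/2 (Z = 9/(-6) = 9*(-1/6) = -3/2 ≈ -1.5000)
-1343*Z = -1343*(-3)/2 = -79*(-51/2) = 4029/2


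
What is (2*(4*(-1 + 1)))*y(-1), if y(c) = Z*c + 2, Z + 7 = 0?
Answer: 0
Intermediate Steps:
Z = -7 (Z = -7 + 0 = -7)
y(c) = 2 - 7*c (y(c) = -7*c + 2 = 2 - 7*c)
(2*(4*(-1 + 1)))*y(-1) = (2*(4*(-1 + 1)))*(2 - 7*(-1)) = (2*(4*0))*(2 + 7) = (2*0)*9 = 0*9 = 0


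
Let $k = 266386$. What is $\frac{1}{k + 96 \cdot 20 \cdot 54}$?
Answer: $\frac{1}{370066} \approx 2.7022 \cdot 10^{-6}$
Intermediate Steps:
$\frac{1}{k + 96 \cdot 20 \cdot 54} = \frac{1}{266386 + 96 \cdot 20 \cdot 54} = \frac{1}{266386 + 1920 \cdot 54} = \frac{1}{266386 + 103680} = \frac{1}{370066}$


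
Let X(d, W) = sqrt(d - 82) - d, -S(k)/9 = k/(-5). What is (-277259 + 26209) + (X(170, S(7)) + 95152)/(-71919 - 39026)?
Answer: -27852837232/110945 - 2*sqrt(22)/110945 ≈ -2.5105e+5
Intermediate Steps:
S(k) = 9*k/5 (S(k) = -9*k/(-5) = -9*k*(-1)/5 = -(-9)*k/5 = 9*k/5)
X(d, W) = sqrt(-82 + d) - d
(-277259 + 26209) + (X(170, S(7)) + 95152)/(-71919 - 39026) = (-277259 + 26209) + ((sqrt(-82 + 170) - 1*170) + 95152)/(-71919 - 39026) = -251050 + ((sqrt(88) - 170) + 95152)/(-110945) = -251050 + ((2*sqrt(22) - 170) + 95152)*(-1/110945) = -251050 + ((-170 + 2*sqrt(22)) + 95152)*(-1/110945) = -251050 + (94982 + 2*sqrt(22))*(-1/110945) = -251050 + (-94982/110945 - 2*sqrt(22)/110945) = -27852837232/110945 - 2*sqrt(22)/110945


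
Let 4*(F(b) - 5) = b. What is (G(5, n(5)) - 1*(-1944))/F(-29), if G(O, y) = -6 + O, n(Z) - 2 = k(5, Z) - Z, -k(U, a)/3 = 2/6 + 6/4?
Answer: -7772/9 ≈ -863.56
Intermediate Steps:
k(U, a) = -11/2 (k(U, a) = -3*(2/6 + 6/4) = -3*(2*(1/6) + 6*(1/4)) = -3*(1/3 + 3/2) = -3*11/6 = -11/2)
F(b) = 5 + b/4
n(Z) = -7/2 - Z (n(Z) = 2 + (-11/2 - Z) = -7/2 - Z)
(G(5, n(5)) - 1*(-1944))/F(-29) = ((-6 + 5) - 1*(-1944))/(5 + (1/4)*(-29)) = (-1 + 1944)/(5 - 29/4) = 1943/(-9/4) = 1943*(-4/9) = -7772/9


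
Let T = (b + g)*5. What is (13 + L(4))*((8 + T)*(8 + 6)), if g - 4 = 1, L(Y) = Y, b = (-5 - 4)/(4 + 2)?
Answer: 6069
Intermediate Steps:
b = -3/2 (b = -9/6 = -9*1/6 = -3/2 ≈ -1.5000)
g = 5 (g = 4 + 1 = 5)
T = 35/2 (T = (-3/2 + 5)*5 = (7/2)*5 = 35/2 ≈ 17.500)
(13 + L(4))*((8 + T)*(8 + 6)) = (13 + 4)*((8 + 35/2)*(8 + 6)) = 17*((51/2)*14) = 17*357 = 6069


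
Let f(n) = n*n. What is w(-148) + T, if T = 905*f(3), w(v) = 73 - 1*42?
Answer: 8176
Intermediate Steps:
w(v) = 31 (w(v) = 73 - 42 = 31)
f(n) = n²
T = 8145 (T = 905*3² = 905*9 = 8145)
w(-148) + T = 31 + 8145 = 8176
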